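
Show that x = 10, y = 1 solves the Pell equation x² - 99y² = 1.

Compute x² = 10² = 100
Compute 99y² = 99·1² = 99·1 = 99
x² - 99y² = 100 - 99 = 1
Since this equals 1, (10, 1) is a solution.

Yes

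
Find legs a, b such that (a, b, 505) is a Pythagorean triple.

We need a² + b² = 505² = 255025.
Trying: 217² + 456² = 47089 + 207936 = 255025 ✓

(217, 456, 505)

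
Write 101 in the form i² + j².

We need to find integers i, j > 0 such that i² + j² = 101.
Trying i = 1: j² = 101 - 1² = 101 - 1 = 100
j = 10
Check: 1² + 10² = 1 + 100 = 101 ✓

101 = 1² + 10²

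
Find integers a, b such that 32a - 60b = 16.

Step 1: Check solvability.
gcd(32, 60) = 4
Since 4 divides 16, solutions exist.

Step 2: Apply extended Euclidean algorithm to find gcd.
We find integers such that 32*x0 + 60*y0 = 4

Step 3: Scale the particular solution.
Multiply by 16/4 = 4:
a = 8, b = 4

Step 4: Verify.
32*(8) - 60*(4) = 16 = 16 ✓

a = 8, b = 4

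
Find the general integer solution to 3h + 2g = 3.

Step 1: Compute gcd(3, 2) = 1.
Since 1 divides 3, solutions exist.

Step 2: Find a particular solution using extended Euclidean algorithm.
We get h₀ = 3, g₀ = -3.
Check: 3*3 + 2*-3 = 3 = 3 ✓

Step 3: Write the general solution.
h = 3 + (2/1)t = 3 + 2t
g = -3 - (3/1)t = -3 - 3t
for any integer t.

h = 3 + 2t, g = -3 - 3t for integer t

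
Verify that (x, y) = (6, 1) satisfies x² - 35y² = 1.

Compute x² = 6² = 36
Compute 35y² = 35·1² = 35·1 = 35
x² - 35y² = 36 - 35 = 1
Since this equals 1, (6, 1) is a solution.

Yes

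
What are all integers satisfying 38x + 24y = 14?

Step 1: Compute gcd(38, 24) = 2.
Since 2 divides 14, solutions exist.

Step 2: Find a particular solution using extended Euclidean algorithm.
We get x₀ = -35, y₀ = 56.
Check: 38*-35 + 24*56 = 14 = 14 ✓

Step 3: Write the general solution.
x = -35 + (24/2)t = -35 + 12t
y = 56 - (38/2)t = 56 - 19t
for any integer t.

x = -35 + 12t, y = 56 - 19t for integer t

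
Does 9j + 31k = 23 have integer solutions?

Step 1: Compute gcd(9, 31).
gcd(9, 31) = 1

Step 2: Check divisibility.
Does 1 divide 23? 23 = 1 x 23, so yes.

By the theorem on linear Diophantine equations, 9j + 31k = 23 has integer solutions if and only if gcd(9, 31) divides 23. Since 1 | 23, solutions exist.

Yes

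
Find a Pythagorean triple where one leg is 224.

We need the other leg and hypotenuse such that 224² + x² = c².
Take x = 207, c = 305: 224² + 207² = 50176 + 42849 = 93025 = 305² ✓
Triple: (207, 224, 305)

(207, 224, 305)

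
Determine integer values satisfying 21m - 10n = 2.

Step 1: Check solvability.
gcd(21, 10) = 1
Since 1 divides 2, solutions exist.

Step 2: Apply extended Euclidean algorithm to find gcd.
We find integers such that 21*x0 + 10*y0 = 1

Step 3: Scale the particular solution.
Multiply by 2/1 = 2:
m = 2, n = 4

Step 4: Verify.
21*(2) - 10*(4) = 2 = 2 ✓

m = 2, n = 4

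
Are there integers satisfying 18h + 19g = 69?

Step 1: Compute gcd(18, 19).
gcd(18, 19) = 1

Step 2: Check divisibility.
Does 1 divide 69? 69 = 1 x 69, so yes.

By the theorem on linear Diophantine equations, 18h + 19g = 69 has integer solutions if and only if gcd(18, 19) divides 69. Since 1 | 69, solutions exist.

Yes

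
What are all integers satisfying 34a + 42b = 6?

Step 1: Compute gcd(34, 42) = 2.
Since 2 divides 6, solutions exist.

Step 2: Find a particular solution using extended Euclidean algorithm.
We get a₀ = 15, b₀ = -12.
Check: 34*15 + 42*-12 = 6 = 6 ✓

Step 3: Write the general solution.
a = 15 + (42/2)t = 15 + 21t
b = -12 - (34/2)t = -12 - 17t
for any integer t.

a = 15 + 21t, b = -12 - 17t for integer t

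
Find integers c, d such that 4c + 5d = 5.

Step 1: Check solvability.
gcd(4, 5) = 1
Since 1 divides 5, solutions exist.

Step 2: Apply extended Euclidean algorithm to find gcd.
We find integers such that 4*x0 + 5*y0 = 1

Step 3: Scale the particular solution.
Multiply by 5/1 = 5:
c = -5, d = 5

Step 4: Verify.
4*(-5) + 5*(5) = 5 = 5 ✓

c = -5, d = 5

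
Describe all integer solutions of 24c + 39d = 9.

Step 1: Compute gcd(24, 39) = 3.
Since 3 divides 9, solutions exist.

Step 2: Find a particular solution using extended Euclidean algorithm.
We get c₀ = 15, d₀ = -9.
Check: 24*15 + 39*-9 = 9 = 9 ✓

Step 3: Write the general solution.
c = 15 + (39/3)t = 15 + 13t
d = -9 - (24/3)t = -9 - 8t
for any integer t.

c = 15 + 13t, d = -9 - 8t for integer t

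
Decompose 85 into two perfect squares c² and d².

We need to find integers c, d > 0 such that c² + d² = 85.
Trying c = 2: d² = 85 - 2² = 85 - 4 = 81
d = 9
Check: 2² + 9² = 4 + 81 = 85 ✓

85 = 2² + 9²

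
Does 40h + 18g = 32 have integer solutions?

Step 1: Compute gcd(40, 18).
gcd(40, 18) = 2

Step 2: Check divisibility.
Does 2 divide 32? 32 = 2 x 16, so yes.

By the theorem on linear Diophantine equations, 40h + 18g = 32 has integer solutions if and only if gcd(40, 18) divides 32. Since 2 | 32, solutions exist.

Yes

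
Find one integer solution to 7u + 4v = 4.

Step 1: Check solvability.
gcd(7, 4) = 1
Since 1 divides 4, solutions exist.

Step 2: Apply extended Euclidean algorithm to find gcd.
We find integers such that 7*x0 + 4*y0 = 1

Step 3: Scale the particular solution.
Multiply by 4/1 = 4:
u = -4, v = 8

Step 4: Verify.
7*(-4) + 4*(8) = 4 = 4 ✓

u = -4, v = 8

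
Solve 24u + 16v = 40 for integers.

Step 1: Check solvability.
gcd(24, 16) = 8
Since 8 divides 40, solutions exist.

Step 2: Apply extended Euclidean algorithm to find gcd.
We find integers such that 24*x0 + 16*y0 = 8

Step 3: Scale the particular solution.
Multiply by 40/8 = 5:
u = 5, v = -5

Step 4: Verify.
24*(5) + 16*(-5) = 40 = 40 ✓

u = 5, v = -5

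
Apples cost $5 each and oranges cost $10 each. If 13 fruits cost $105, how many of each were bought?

Let a = apples, o = oranges.
a + o = 13
5a + 10o = 105
Substitute o = 13 - a:
5a + 10(13 - a) = 105
(5 - 10)a = 105 - 130
-5a = -25
a = 5, o = 13 - 5 = 8

Apples: 5, Oranges: 8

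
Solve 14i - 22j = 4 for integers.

Step 1: Check solvability.
gcd(14, 22) = 2
Since 2 divides 4, solutions exist.

Step 2: Apply extended Euclidean algorithm to find gcd.
We find integers such that 14*x0 + 22*y0 = 2

Step 3: Scale the particular solution.
Multiply by 4/2 = 2:
i = -6, j = -4

Step 4: Verify.
14*(-6) - 22*(-4) = 4 = 4 ✓

i = -6, j = -4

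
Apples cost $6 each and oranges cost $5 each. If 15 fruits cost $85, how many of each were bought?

Let a = apples, o = oranges.
a + o = 15
6a + 5o = 85
Substitute o = 15 - a:
6a + 5(15 - a) = 85
(6 - 5)a = 85 - 75
1a = 10
a = 10, o = 15 - 10 = 5

Apples: 10, Oranges: 5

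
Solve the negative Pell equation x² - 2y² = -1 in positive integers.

We need x² = 2y² - 1. Try successive y:
y = 1: x² = 2·1² - 1 = 1 = 1² ✓
Check: 1² - 2·1² = 1 - 2 = -1 ✓

x = 1, y = 1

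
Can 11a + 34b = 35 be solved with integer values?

Step 1: Compute gcd(11, 34).
gcd(11, 34) = 1

Step 2: Check divisibility.
Does 1 divide 35? 35 = 1 x 35, so yes.

By the theorem on linear Diophantine equations, 11a + 34b = 35 has integer solutions if and only if gcd(11, 34) divides 35. Since 1 | 35, solutions exist.

Yes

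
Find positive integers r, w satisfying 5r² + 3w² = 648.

Try small values of r and check whether (648 - 5r²)/3 is a perfect square.
r = 9: 5·9² = 405, so 3w² = 648 - 405 = 243, giving w² = 81, w = 9.
Check: 5·9² + 3·9² = 405 + 243 = 648 ✓

r = 9, w = 9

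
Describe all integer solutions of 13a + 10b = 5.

Step 1: Compute gcd(13, 10) = 1.
Since 1 divides 5, solutions exist.

Step 2: Find a particular solution using extended Euclidean algorithm.
We get a₀ = -15, b₀ = 20.
Check: 13*-15 + 10*20 = 5 = 5 ✓

Step 3: Write the general solution.
a = -15 + (10/1)t = -15 + 10t
b = 20 - (13/1)t = 20 - 13t
for any integer t.

a = -15 + 10t, b = 20 - 13t for integer t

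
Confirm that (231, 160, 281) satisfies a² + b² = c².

Compute a² + b² = 231² + 160² = 53361 + 25600 = 78961
Compute c² = 281² = 78961
Since 78961 = 78961, confirmed.

Yes, it is a Pythagorean triple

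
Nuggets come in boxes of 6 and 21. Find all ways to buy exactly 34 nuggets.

We need non-negative integers (x, y) with 6x + 21y = 34.
For each x in 0..5, check if 34 - 6x is a non-negative multiple of 21.
No x yields an integer y ≥ 0.

No solution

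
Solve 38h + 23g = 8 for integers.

Step 1: Check solvability.
gcd(38, 23) = 1
Since 1 divides 8, solutions exist.

Step 2: Apply extended Euclidean algorithm to find gcd.
We find integers such that 38*x0 + 23*y0 = 1

Step 3: Scale the particular solution.
Multiply by 8/1 = 8:
h = -24, g = 40

Step 4: Verify.
38*(-24) + 23*(40) = 8 = 8 ✓

h = -24, g = 40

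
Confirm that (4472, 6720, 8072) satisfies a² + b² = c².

Compute a² + b² = 4472² + 6720² = 19998784 + 45158400 = 65157184
Compute c² = 8072² = 65157184
Since 65157184 = 65157184, confirmed.

Yes, it is a Pythagorean triple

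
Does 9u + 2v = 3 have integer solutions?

Step 1: Compute gcd(9, 2).
gcd(9, 2) = 1

Step 2: Check divisibility.
Does 1 divide 3? 3 = 1 x 3, so yes.

By the theorem on linear Diophantine equations, 9u + 2v = 3 has integer solutions if and only if gcd(9, 2) divides 3. Since 1 | 3, solutions exist.

Yes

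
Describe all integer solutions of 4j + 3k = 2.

Step 1: Compute gcd(4, 3) = 1.
Since 1 divides 2, solutions exist.

Step 2: Find a particular solution using extended Euclidean algorithm.
We get j₀ = 2, k₀ = -2.
Check: 4*2 + 3*-2 = 2 = 2 ✓

Step 3: Write the general solution.
j = 2 + (3/1)t = 2 + 3t
k = -2 - (4/1)t = -2 - 4t
for any integer t.

j = 2 + 3t, k = -2 - 4t for integer t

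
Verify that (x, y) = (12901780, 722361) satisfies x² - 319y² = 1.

Compute x² = 12901780² = 166455927168400
Compute 319y² = 319·722361² = 319·521805414321 = 166455927168399
x² - 319y² = 166455927168400 - 166455927168399 = 1
Since this equals 1, (12901780, 722361) is a solution.

Yes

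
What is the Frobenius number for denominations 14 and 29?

For two coprime denominations a and b, the Frobenius number (largest value not representable as a non-negative combination) is ab - a - b.
Here gcd(14, 29) = 1, so they are coprime.
F(14, 29) = 14·29 - 14 - 29 = 406 - 43 = 363

363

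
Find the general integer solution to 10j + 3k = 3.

Step 1: Compute gcd(10, 3) = 1.
Since 1 divides 3, solutions exist.

Step 2: Find a particular solution using extended Euclidean algorithm.
We get j₀ = 3, k₀ = -9.
Check: 10*3 + 3*-9 = 3 = 3 ✓

Step 3: Write the general solution.
j = 3 + (3/1)t = 3 + 3t
k = -9 - (10/1)t = -9 - 10t
for any integer t.

j = 3 + 3t, k = -9 - 10t for integer t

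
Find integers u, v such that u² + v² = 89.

We need to find integers u, v > 0 such that u² + v² = 89.
Trying u = 5: v² = 89 - 5² = 89 - 25 = 64
v = 8
Check: 5² + 8² = 25 + 64 = 89 ✓

89 = 5² + 8²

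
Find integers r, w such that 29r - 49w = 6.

Step 1: Check solvability.
gcd(29, 49) = 1
Since 1 divides 6, solutions exist.

Step 2: Apply extended Euclidean algorithm to find gcd.
We find integers such that 29*x0 + 49*y0 = 1

Step 3: Scale the particular solution.
Multiply by 6/1 = 6:
r = 132, w = 78

Step 4: Verify.
29*(132) - 49*(78) = 6 = 6 ✓

r = 132, w = 78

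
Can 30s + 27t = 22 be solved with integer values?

Step 1: Compute gcd(30, 27).
gcd(30, 27) = 3

Step 2: Check divisibility.
Does 3 divide 22? 22 = 3 x 7 + 1, so no.

By the theorem on linear Diophantine equations, 30s + 27t = 22 has integer solutions if and only if gcd(30, 27) divides 22. Since 3 does not divide 22, no solutions exist.

No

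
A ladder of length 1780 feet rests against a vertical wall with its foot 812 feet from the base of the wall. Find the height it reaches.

The ladder, wall, and ground form a right triangle with hypotenuse 1780 and one leg 812.
By the Pythagorean theorem: h² = 1780² - 812² = 3168400 - 659344 = 2509056
h = √2509056 = 1584 feet

1584 feet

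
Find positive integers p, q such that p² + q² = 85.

Search for p with 85 - p² a perfect square.
p = 2: 85 - 2² = 85 - 4 = 81 = 9² ✓
So p = 2, q = 9.

p = 2, q = 9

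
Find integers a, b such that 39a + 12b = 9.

Step 1: Check solvability.
gcd(39, 12) = 3
Since 3 divides 9, solutions exist.

Step 2: Apply extended Euclidean algorithm to find gcd.
We find integers such that 39*x0 + 12*y0 = 3

Step 3: Scale the particular solution.
Multiply by 9/3 = 3:
a = 3, b = -9

Step 4: Verify.
39*(3) + 12*(-9) = 9 = 9 ✓

a = 3, b = -9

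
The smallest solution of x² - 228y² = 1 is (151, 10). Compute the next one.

Solutions to x² - Dy² = 1 are generated by powers of (x₀ + y₀√D).
The next solution satisfies x₁ + y₁√228 = (x₀ + y₀√228)², giving:
x₁ = x₀² + 228y₀² = 151² + 228·10² = 22801 + 22800 = 45601
y₁ = 2x₀y₀ = 2·151·10 = 3020

Verify: 45601² - 228·3020² = 2079451201 - 2079451200 = 1 ✓

x = 45601, y = 3020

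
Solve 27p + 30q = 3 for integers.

Step 1: Check solvability.
gcd(27, 30) = 3
Since 3 divides 3, solutions exist.

Step 2: Apply extended Euclidean algorithm to find gcd.
We find integers such that 27*x0 + 30*y0 = 3

Step 3: Scale the particular solution.
Multiply by 3/3 = 1:
p = -1, q = 1

Step 4: Verify.
27*(-1) + 30*(1) = 3 = 3 ✓

p = -1, q = 1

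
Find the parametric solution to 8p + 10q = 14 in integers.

Step 1: Compute gcd(8, 10) = 2.
Since 2 divides 14, solutions exist.

Step 2: Find a particular solution using extended Euclidean algorithm.
We get p₀ = -7, q₀ = 7.
Check: 8*-7 + 10*7 = 14 = 14 ✓

Step 3: Write the general solution.
p = -7 + (10/2)t = -7 + 5t
q = 7 - (8/2)t = 7 - 4t
for any integer t.

p = -7 + 5t, q = 7 - 4t for integer t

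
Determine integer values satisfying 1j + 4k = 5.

Step 1: Check solvability.
gcd(1, 4) = 1
Since 1 divides 5, solutions exist.

Step 2: Apply extended Euclidean algorithm to find gcd.
We find integers such that 1*x0 + 4*y0 = 1

Step 3: Scale the particular solution.
Multiply by 5/1 = 5:
j = 5, k = 0

Step 4: Verify.
1*(5) + 4*(0) = 5 = 5 ✓

j = 5, k = 0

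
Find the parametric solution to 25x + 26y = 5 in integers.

Step 1: Compute gcd(25, 26) = 1.
Since 1 divides 5, solutions exist.

Step 2: Find a particular solution using extended Euclidean algorithm.
We get x₀ = -5, y₀ = 5.
Check: 25*-5 + 26*5 = 5 = 5 ✓

Step 3: Write the general solution.
x = -5 + (26/1)t = -5 + 26t
y = 5 - (25/1)t = 5 - 25t
for any integer t.

x = -5 + 26t, y = 5 - 25t for integer t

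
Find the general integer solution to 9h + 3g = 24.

Step 1: Compute gcd(9, 3) = 3.
Since 3 divides 24, solutions exist.

Step 2: Find a particular solution using extended Euclidean algorithm.
We get h₀ = 0, g₀ = 8.
Check: 9*0 + 3*8 = 24 = 24 ✓

Step 3: Write the general solution.
h = 0 + (3/3)t = 0 + 1t
g = 8 - (9/3)t = 8 - 3t
for any integer t.

h = 0 + 1t, g = 8 - 3t for integer t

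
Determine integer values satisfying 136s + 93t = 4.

Step 1: Check solvability.
gcd(136, 93) = 1
Since 1 divides 4, solutions exist.

Step 2: Apply extended Euclidean algorithm to find gcd.
We find integers such that 136*x0 + 93*y0 = 1

Step 3: Scale the particular solution.
Multiply by 4/1 = 4:
s = 52, t = -76

Step 4: Verify.
136*(52) + 93*(-76) = 4 = 4 ✓

s = 52, t = -76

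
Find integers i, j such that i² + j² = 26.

We need to find integers i, j > 0 such that i² + j² = 26.
Trying i = 1: j² = 26 - 1² = 26 - 1 = 25
j = 5
Check: 1² + 5² = 1 + 25 = 26 ✓

26 = 1² + 5²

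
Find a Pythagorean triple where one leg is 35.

We need the other leg and hypotenuse such that 35² + x² = c².
Take x = 12, c = 37: 35² + 12² = 1225 + 144 = 1369 = 37² ✓
Triple: (35, 12, 37)

(35, 12, 37)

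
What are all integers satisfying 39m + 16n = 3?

Step 1: Compute gcd(39, 16) = 1.
Since 1 divides 3, solutions exist.

Step 2: Find a particular solution using extended Euclidean algorithm.
We get m₀ = 21, n₀ = -51.
Check: 39*21 + 16*-51 = 3 = 3 ✓

Step 3: Write the general solution.
m = 21 + (16/1)t = 21 + 16t
n = -51 - (39/1)t = -51 - 39t
for any integer t.

m = 21 + 16t, n = -51 - 39t for integer t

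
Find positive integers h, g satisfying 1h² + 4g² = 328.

Try small values of h and check whether (328 - 1h²)/4 is a perfect square.
h = 2: 1·2² = 4, so 4g² = 328 - 4 = 324, giving g² = 81, g = 9.
Check: 1·2² + 4·9² = 4 + 324 = 328 ✓

h = 2, g = 9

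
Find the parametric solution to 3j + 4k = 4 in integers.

Step 1: Compute gcd(3, 4) = 1.
Since 1 divides 4, solutions exist.

Step 2: Find a particular solution using extended Euclidean algorithm.
We get j₀ = -4, k₀ = 4.
Check: 3*-4 + 4*4 = 4 = 4 ✓

Step 3: Write the general solution.
j = -4 + (4/1)t = -4 + 4t
k = 4 - (3/1)t = 4 - 3t
for any integer t.

j = -4 + 4t, k = 4 - 3t for integer t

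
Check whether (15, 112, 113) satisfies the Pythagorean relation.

Compute a² + b²:
15² + 112² = 225 + 12544 = 12769
Compute c²:
113² = 12769
Since 12769 = 12769, it is a Pythagorean triple.

Yes, it is a Pythagorean triple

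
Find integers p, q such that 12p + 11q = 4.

Step 1: Check solvability.
gcd(12, 11) = 1
Since 1 divides 4, solutions exist.

Step 2: Apply extended Euclidean algorithm to find gcd.
We find integers such that 12*x0 + 11*y0 = 1

Step 3: Scale the particular solution.
Multiply by 4/1 = 4:
p = 4, q = -4

Step 4: Verify.
12*(4) + 11*(-4) = 4 = 4 ✓

p = 4, q = -4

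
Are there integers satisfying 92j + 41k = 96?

Step 1: Compute gcd(92, 41).
gcd(92, 41) = 1

Step 2: Check divisibility.
Does 1 divide 96? 96 = 1 x 96, so yes.

By the theorem on linear Diophantine equations, 92j + 41k = 96 has integer solutions if and only if gcd(92, 41) divides 96. Since 1 | 96, solutions exist.

Yes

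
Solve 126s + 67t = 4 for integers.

Step 1: Check solvability.
gcd(126, 67) = 1
Since 1 divides 4, solutions exist.

Step 2: Apply extended Euclidean algorithm to find gcd.
We find integers such that 126*x0 + 67*y0 = 1

Step 3: Scale the particular solution.
Multiply by 4/1 = 4:
s = 100, t = -188

Step 4: Verify.
126*(100) + 67*(-188) = 4 = 4 ✓

s = 100, t = -188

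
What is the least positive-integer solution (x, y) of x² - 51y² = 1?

We seek the smallest positive integers (x, y) with x² - 51y² = 1, i.e., x² = 51y² + 1.
Try successive y values:
y = 1: x² = 51·1² + 1 = 52, not a perfect square
y = 2: x² = 51·2² + 1 = 205, not a perfect square
y = 3: x² = 51·3² + 1 = 460, not a perfect square
... continuing the search (or via continued fractions) ...
y = 7: x² = 51·7² + 1 = 2500, x = 50 ✓

Verify: 50² - 51·7² = 2500 - 2499 = 1 ✓

x = 50, y = 7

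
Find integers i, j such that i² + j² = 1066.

We need to find integers i, j > 0 such that i² + j² = 1066.
Trying i = 15: j² = 1066 - 15² = 1066 - 225 = 841
j = 29
Check: 15² + 29² = 225 + 841 = 1066 ✓

1066 = 15² + 29²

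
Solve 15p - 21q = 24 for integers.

Step 1: Check solvability.
gcd(15, 21) = 3
Since 3 divides 24, solutions exist.

Step 2: Apply extended Euclidean algorithm to find gcd.
We find integers such that 15*x0 + 21*y0 = 3

Step 3: Scale the particular solution.
Multiply by 24/3 = 8:
p = 24, q = 16

Step 4: Verify.
15*(24) - 21*(16) = 24 = 24 ✓

p = 24, q = 16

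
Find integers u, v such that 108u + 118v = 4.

Step 1: Check solvability.
gcd(108, 118) = 2
Since 2 divides 4, solutions exist.

Step 2: Apply extended Euclidean algorithm to find gcd.
We find integers such that 108*x0 + 118*y0 = 2

Step 3: Scale the particular solution.
Multiply by 4/2 = 2:
u = -24, v = 22

Step 4: Verify.
108*(-24) + 118*(22) = 4 = 4 ✓

u = -24, v = 22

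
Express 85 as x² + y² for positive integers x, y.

We need to find integers x, y > 0 such that x² + y² = 85.
Trying x = 2: y² = 85 - 2² = 85 - 4 = 81
y = 9
Check: 2² + 9² = 4 + 81 = 85 ✓

85 = 2² + 9²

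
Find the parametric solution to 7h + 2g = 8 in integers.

Step 1: Compute gcd(7, 2) = 1.
Since 1 divides 8, solutions exist.

Step 2: Find a particular solution using extended Euclidean algorithm.
We get h₀ = 8, g₀ = -24.
Check: 7*8 + 2*-24 = 8 = 8 ✓

Step 3: Write the general solution.
h = 8 + (2/1)t = 8 + 2t
g = -24 - (7/1)t = -24 - 7t
for any integer t.

h = 8 + 2t, g = -24 - 7t for integer t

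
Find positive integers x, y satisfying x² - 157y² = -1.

We need x² = 157y² - 1. Try successive y:
y = 1: x² = 157·1² - 1 = 156, not a perfect square
y = 2: x² = 157·2² - 1 = 627, not a perfect square
y = 3: x² = 157·3² - 1 = 1412, not a perfect square
...
y = 385645: x² = 157·385645² - 1 = 23349364365924 = 4832118² ✓
Check: 4832118² - 157·385645² = 23349364365924 - 23349364365925 = -1 ✓

x = 4832118, y = 385645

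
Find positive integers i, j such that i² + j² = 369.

Search for i with 369 - i² a perfect square.
i = 12: 369 - 12² = 369 - 144 = 225 = 15² ✓
So i = 12, j = 15.

i = 12, j = 15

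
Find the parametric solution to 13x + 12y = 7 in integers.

Step 1: Compute gcd(13, 12) = 1.
Since 1 divides 7, solutions exist.

Step 2: Find a particular solution using extended Euclidean algorithm.
We get x₀ = 7, y₀ = -7.
Check: 13*7 + 12*-7 = 7 = 7 ✓

Step 3: Write the general solution.
x = 7 + (12/1)t = 7 + 12t
y = -7 - (13/1)t = -7 - 13t
for any integer t.

x = 7 + 12t, y = -7 - 13t for integer t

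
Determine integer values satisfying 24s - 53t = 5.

Step 1: Check solvability.
gcd(24, 53) = 1
Since 1 divides 5, solutions exist.

Step 2: Apply extended Euclidean algorithm to find gcd.
We find integers such that 24*x0 + 53*y0 = 1

Step 3: Scale the particular solution.
Multiply by 5/1 = 5:
s = -55, t = -25

Step 4: Verify.
24*(-55) - 53*(-25) = 5 = 5 ✓

s = -55, t = -25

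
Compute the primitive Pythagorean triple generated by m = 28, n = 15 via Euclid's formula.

a = m² - n² = 28² - 15² = 784 - 225 = 559
b = 2mn = 2·28·15 = 840
c = m² + n² = 784 + 225 = 1009
Verify: 559² + 840² = 312481 + 705600 = 1018081 = 1009² ✓

(559, 840, 1009)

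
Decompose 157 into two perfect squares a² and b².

We need to find integers a, b > 0 such that a² + b² = 157.
Trying a = 6: b² = 157 - 6² = 157 - 36 = 121
b = 11
Check: 6² + 11² = 36 + 121 = 157 ✓

157 = 6² + 11²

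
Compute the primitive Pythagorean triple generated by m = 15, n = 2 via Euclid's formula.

a = m² - n² = 15² - 2² = 225 - 4 = 221
b = 2mn = 2·15·2 = 60
c = m² + n² = 225 + 4 = 229
Verify: 221² + 60² = 48841 + 3600 = 52441 = 229² ✓

(221, 60, 229)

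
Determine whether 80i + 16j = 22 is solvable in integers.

Step 1: Compute gcd(80, 16).
gcd(80, 16) = 16

Step 2: Check divisibility.
Does 16 divide 22? 22 = 16 x 1 + 6, so no.

By the theorem on linear Diophantine equations, 80i + 16j = 22 has integer solutions if and only if gcd(80, 16) divides 22. Since 16 does not divide 22, no solutions exist.

No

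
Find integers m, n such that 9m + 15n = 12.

Step 1: Check solvability.
gcd(9, 15) = 3
Since 3 divides 12, solutions exist.

Step 2: Apply extended Euclidean algorithm to find gcd.
We find integers such that 9*x0 + 15*y0 = 3

Step 3: Scale the particular solution.
Multiply by 12/3 = 4:
m = 8, n = -4

Step 4: Verify.
9*(8) + 15*(-4) = 12 = 12 ✓

m = 8, n = -4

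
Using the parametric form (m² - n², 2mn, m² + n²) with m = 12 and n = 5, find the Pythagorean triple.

a = m² - n² = 144 - 25 = 119
b = 2mn = 2·12·5 = 120
c = m² + n² = 144 + 25 = 169
Verify: 119² + 120² = 14161 + 14400 = 28561 = 169² ✓

(119, 120, 169)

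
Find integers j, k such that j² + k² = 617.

We need to find integers j, k > 0 such that j² + k² = 617.
Trying j = 16: k² = 617 - 16² = 617 - 256 = 361
k = 19
Check: 16² + 19² = 256 + 361 = 617 ✓

617 = 16² + 19²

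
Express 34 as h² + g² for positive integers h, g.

We need to find integers h, g > 0 such that h² + g² = 34.
Trying h = 3: g² = 34 - 3² = 34 - 9 = 25
g = 5
Check: 3² + 5² = 9 + 25 = 34 ✓

34 = 3² + 5²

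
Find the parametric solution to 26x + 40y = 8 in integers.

Step 1: Compute gcd(26, 40) = 2.
Since 2 divides 8, solutions exist.

Step 2: Find a particular solution using extended Euclidean algorithm.
We get x₀ = -12, y₀ = 8.
Check: 26*-12 + 40*8 = 8 = 8 ✓

Step 3: Write the general solution.
x = -12 + (40/2)t = -12 + 20t
y = 8 - (26/2)t = 8 - 13t
for any integer t.

x = -12 + 20t, y = 8 - 13t for integer t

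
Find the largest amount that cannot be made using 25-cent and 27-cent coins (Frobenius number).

For two coprime denominations a and b, the Frobenius number (largest value not representable as a non-negative combination) is ab - a - b.
Here gcd(25, 27) = 1, so they are coprime.
F(25, 27) = 25·27 - 25 - 27 = 675 - 52 = 623

623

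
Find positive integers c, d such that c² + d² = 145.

Search for c with 145 - c² a perfect square.
c = 1: 145 - 1² = 145 - 1 = 144 = 12² ✓
So c = 1, d = 12.

c = 1, d = 12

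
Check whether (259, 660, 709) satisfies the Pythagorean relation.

Compute a² + b²:
259² + 660² = 67081 + 435600 = 502681
Compute c²:
709² = 502681
Since 502681 = 502681, it is a Pythagorean triple.

Yes, it is a Pythagorean triple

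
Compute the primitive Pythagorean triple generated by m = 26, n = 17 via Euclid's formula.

a = m² - n² = 26² - 17² = 676 - 289 = 387
b = 2mn = 2·26·17 = 884
c = m² + n² = 676 + 289 = 965
Verify: 387² + 884² = 149769 + 781456 = 931225 = 965² ✓

(387, 884, 965)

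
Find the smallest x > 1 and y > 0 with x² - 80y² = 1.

We seek the smallest positive integers (x, y) with x² - 80y² = 1, i.e., x² = 80y² + 1.
Try successive y values:
y = 1: x² = 80·1² + 1 = 81, x = 9 ✓

Verify: 9² - 80·1² = 81 - 80 = 1 ✓

x = 9, y = 1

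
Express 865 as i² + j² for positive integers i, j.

We need to find integers i, j > 0 such that i² + j² = 865.
Trying i = 9: j² = 865 - 9² = 865 - 81 = 784
j = 28
Check: 9² + 28² = 81 + 784 = 865 ✓

865 = 9² + 28²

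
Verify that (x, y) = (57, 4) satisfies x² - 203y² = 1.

Compute x² = 57² = 3249
Compute 203y² = 203·4² = 203·16 = 3248
x² - 203y² = 3249 - 3248 = 1
Since this equals 1, (57, 4) is a solution.

Yes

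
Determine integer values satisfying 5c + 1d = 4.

Step 1: Check solvability.
gcd(5, 1) = 1
Since 1 divides 4, solutions exist.

Step 2: Apply extended Euclidean algorithm to find gcd.
We find integers such that 5*x0 + 1*y0 = 1

Step 3: Scale the particular solution.
Multiply by 4/1 = 4:
c = 0, d = 4

Step 4: Verify.
5*(0) + 1*(4) = 4 = 4 ✓

c = 0, d = 4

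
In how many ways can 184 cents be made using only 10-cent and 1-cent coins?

We need non-negative integers (x, y) with 10x + 1y = 184.
For each x from 0 to 18, check if (184 - 10x) is a non-negative multiple of 1.
Solutions (x, y): (0,184), (1,174), (2,164), (3,154), ...
Count: 19

19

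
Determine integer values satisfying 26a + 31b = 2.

Step 1: Check solvability.
gcd(26, 31) = 1
Since 1 divides 2, solutions exist.

Step 2: Apply extended Euclidean algorithm to find gcd.
We find integers such that 26*x0 + 31*y0 = 1

Step 3: Scale the particular solution.
Multiply by 2/1 = 2:
a = 12, b = -10

Step 4: Verify.
26*(12) + 31*(-10) = 2 = 2 ✓

a = 12, b = -10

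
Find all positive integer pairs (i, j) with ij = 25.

The positive divisors of 25 are: 1, 5, 25.
Each divisor d gives the pair (d, 25/d):
(1, 25), (5, 5), (25, 1)

(1, 25), (5, 5), (25, 1)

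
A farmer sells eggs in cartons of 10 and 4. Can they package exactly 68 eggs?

We need non-negative a, b with 10a + 4b = 68.
gcd(10, 4) = 2 divides 68.
Try a = 0: 4b = 68 - 0 = 68, so b = 17.
One way: 0 cartons of 10 and 17 cartons of 4.

Yes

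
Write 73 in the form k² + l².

We need to find integers k, l > 0 such that k² + l² = 73.
Trying k = 3: l² = 73 - 3² = 73 - 9 = 64
l = 8
Check: 3² + 8² = 9 + 64 = 73 ✓

73 = 3² + 8²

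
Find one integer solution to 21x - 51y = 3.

Step 1: Check solvability.
gcd(21, 51) = 3
Since 3 divides 3, solutions exist.

Step 2: Apply extended Euclidean algorithm to find gcd.
We find integers such that 21*x0 + 51*y0 = 3

Step 3: Scale the particular solution.
Multiply by 3/3 = 1:
x = 5, y = 2

Step 4: Verify.
21*(5) - 51*(2) = 3 = 3 ✓

x = 5, y = 2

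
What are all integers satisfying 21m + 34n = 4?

Step 1: Compute gcd(21, 34) = 1.
Since 1 divides 4, solutions exist.

Step 2: Find a particular solution using extended Euclidean algorithm.
We get m₀ = 52, n₀ = -32.
Check: 21*52 + 34*-32 = 4 = 4 ✓

Step 3: Write the general solution.
m = 52 + (34/1)t = 52 + 34t
n = -32 - (21/1)t = -32 - 21t
for any integer t.

m = 52 + 34t, n = -32 - 21t for integer t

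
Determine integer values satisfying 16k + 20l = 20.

Step 1: Check solvability.
gcd(16, 20) = 4
Since 4 divides 20, solutions exist.

Step 2: Apply extended Euclidean algorithm to find gcd.
We find integers such that 16*x0 + 20*y0 = 4

Step 3: Scale the particular solution.
Multiply by 20/4 = 5:
k = -5, l = 5

Step 4: Verify.
16*(-5) + 20*(5) = 20 = 20 ✓

k = -5, l = 5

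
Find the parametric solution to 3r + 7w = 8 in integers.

Step 1: Compute gcd(3, 7) = 1.
Since 1 divides 8, solutions exist.

Step 2: Find a particular solution using extended Euclidean algorithm.
We get r₀ = -16, w₀ = 8.
Check: 3*-16 + 7*8 = 8 = 8 ✓

Step 3: Write the general solution.
r = -16 + (7/1)t = -16 + 7t
w = 8 - (3/1)t = 8 - 3t
for any integer t.

r = -16 + 7t, w = 8 - 3t for integer t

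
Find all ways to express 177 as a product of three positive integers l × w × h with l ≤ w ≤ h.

Iterate l from 1 to ⌊177^(1/3)⌋. For each l dividing 177, iterate w ≥ l with w dividing 177/l, and set h = 177/(l·w).
Triples found (2): (1×1×177), (1×3×59)

(1×1×177), (1×3×59)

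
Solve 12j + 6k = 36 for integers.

Step 1: Check solvability.
gcd(12, 6) = 6
Since 6 divides 36, solutions exist.

Step 2: Apply extended Euclidean algorithm to find gcd.
We find integers such that 12*x0 + 6*y0 = 6

Step 3: Scale the particular solution.
Multiply by 36/6 = 6:
j = 0, k = 6

Step 4: Verify.
12*(0) + 6*(6) = 36 = 36 ✓

j = 0, k = 6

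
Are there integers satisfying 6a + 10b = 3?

Step 1: Compute gcd(6, 10).
gcd(6, 10) = 2

Step 2: Check divisibility.
Does 2 divide 3? 3 = 2 x 1 + 1, so no.

By the theorem on linear Diophantine equations, 6a + 10b = 3 has integer solutions if and only if gcd(6, 10) divides 3. Since 2 does not divide 3, no solutions exist.

No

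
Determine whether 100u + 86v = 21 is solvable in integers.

Step 1: Compute gcd(100, 86).
gcd(100, 86) = 2

Step 2: Check divisibility.
Does 2 divide 21? 21 = 2 x 10 + 1, so no.

By the theorem on linear Diophantine equations, 100u + 86v = 21 has integer solutions if and only if gcd(100, 86) divides 21. Since 2 does not divide 21, no solutions exist.

No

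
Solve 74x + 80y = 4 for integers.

Step 1: Check solvability.
gcd(74, 80) = 2
Since 2 divides 4, solutions exist.

Step 2: Apply extended Euclidean algorithm to find gcd.
We find integers such that 74*x0 + 80*y0 = 2

Step 3: Scale the particular solution.
Multiply by 4/2 = 2:
x = 26, y = -24

Step 4: Verify.
74*(26) + 80*(-24) = 4 = 4 ✓

x = 26, y = -24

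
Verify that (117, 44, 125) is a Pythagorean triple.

Compute a² + b²:
117² + 44² = 13689 + 1936 = 15625
Compute c²:
125² = 15625
Since 15625 = 15625, it is a Pythagorean triple.

Yes, it is a Pythagorean triple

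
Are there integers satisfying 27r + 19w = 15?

Step 1: Compute gcd(27, 19).
gcd(27, 19) = 1

Step 2: Check divisibility.
Does 1 divide 15? 15 = 1 x 15, so yes.

By the theorem on linear Diophantine equations, 27r + 19w = 15 has integer solutions if and only if gcd(27, 19) divides 15. Since 1 | 15, solutions exist.

Yes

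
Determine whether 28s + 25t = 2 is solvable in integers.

Step 1: Compute gcd(28, 25).
gcd(28, 25) = 1

Step 2: Check divisibility.
Does 1 divide 2? 2 = 1 x 2, so yes.

By the theorem on linear Diophantine equations, 28s + 25t = 2 has integer solutions if and only if gcd(28, 25) divides 2. Since 1 | 2, solutions exist.

Yes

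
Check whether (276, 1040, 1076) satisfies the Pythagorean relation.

Compute a² + b²:
276² + 1040² = 76176 + 1081600 = 1157776
Compute c²:
1076² = 1157776
Since 1157776 = 1157776, it is a Pythagorean triple.

Yes, it is a Pythagorean triple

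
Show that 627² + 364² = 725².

Compute a² + b² = 627² + 364² = 393129 + 132496 = 525625
Compute c² = 725² = 525625
Since 525625 = 525625, confirmed.

Yes, it is a Pythagorean triple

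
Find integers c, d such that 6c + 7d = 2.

Step 1: Check solvability.
gcd(6, 7) = 1
Since 1 divides 2, solutions exist.

Step 2: Apply extended Euclidean algorithm to find gcd.
We find integers such that 6*x0 + 7*y0 = 1

Step 3: Scale the particular solution.
Multiply by 2/1 = 2:
c = -2, d = 2

Step 4: Verify.
6*(-2) + 7*(2) = 2 = 2 ✓

c = -2, d = 2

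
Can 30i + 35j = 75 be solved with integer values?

Step 1: Compute gcd(30, 35).
gcd(30, 35) = 5

Step 2: Check divisibility.
Does 5 divide 75? 75 = 5 x 15, so yes.

By the theorem on linear Diophantine equations, 30i + 35j = 75 has integer solutions if and only if gcd(30, 35) divides 75. Since 5 | 75, solutions exist.

Yes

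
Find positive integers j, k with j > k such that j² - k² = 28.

Factor: j² - k² = (j+k)(j-k) = 28.
We need two factors of 28 with the same parity.
Use j+k = 14 and j-k = 2 (product 14·2 = 28).
Adding: 2j = 16, so j = 8.
Subtracting: 2k = 12, so k = 6.
Check: 8² - 6² = 64 - 36 = 28 ✓

j = 8, k = 6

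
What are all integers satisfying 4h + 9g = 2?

Step 1: Compute gcd(4, 9) = 1.
Since 1 divides 2, solutions exist.

Step 2: Find a particular solution using extended Euclidean algorithm.
We get h₀ = -4, g₀ = 2.
Check: 4*-4 + 9*2 = 2 = 2 ✓

Step 3: Write the general solution.
h = -4 + (9/1)t = -4 + 9t
g = 2 - (4/1)t = 2 - 4t
for any integer t.

h = -4 + 9t, g = 2 - 4t for integer t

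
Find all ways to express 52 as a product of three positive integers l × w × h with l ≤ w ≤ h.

Iterate l from 1 to ⌊52^(1/3)⌋. For each l dividing 52, iterate w ≥ l with w dividing 52/l, and set h = 52/(l·w).
Triples found (4): (1×1×52), (1×2×26), (1×4×13), (2×2×13)

(1×1×52), (1×2×26), (1×4×13), (2×2×13)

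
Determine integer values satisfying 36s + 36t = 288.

Step 1: Check solvability.
gcd(36, 36) = 36
Since 36 divides 288, solutions exist.

Step 2: Apply extended Euclidean algorithm to find gcd.
We find integers such that 36*x0 + 36*y0 = 36

Step 3: Scale the particular solution.
Multiply by 288/36 = 8:
s = 0, t = 8

Step 4: Verify.
36*(0) + 36*(8) = 288 = 288 ✓

s = 0, t = 8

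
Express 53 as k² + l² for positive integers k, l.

We need to find integers k, l > 0 such that k² + l² = 53.
Trying k = 2: l² = 53 - 2² = 53 - 4 = 49
l = 7
Check: 2² + 7² = 4 + 49 = 53 ✓

53 = 2² + 7²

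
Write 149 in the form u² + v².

We need to find integers u, v > 0 such that u² + v² = 149.
Trying u = 7: v² = 149 - 7² = 149 - 49 = 100
v = 10
Check: 7² + 10² = 49 + 100 = 149 ✓

149 = 7² + 10²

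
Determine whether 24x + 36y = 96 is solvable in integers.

Step 1: Compute gcd(24, 36).
gcd(24, 36) = 12

Step 2: Check divisibility.
Does 12 divide 96? 96 = 12 x 8, so yes.

By the theorem on linear Diophantine equations, 24x + 36y = 96 has integer solutions if and only if gcd(24, 36) divides 96. Since 12 | 96, solutions exist.

Yes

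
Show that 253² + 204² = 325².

Compute a² + b² = 253² + 204² = 64009 + 41616 = 105625
Compute c² = 325² = 105625
Since 105625 = 105625, confirmed.

Yes, it is a Pythagorean triple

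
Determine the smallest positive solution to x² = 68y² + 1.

We seek the smallest positive integers (x, y) with x² - 68y² = 1, i.e., x² = 68y² + 1.
Try successive y values:
y = 1: x² = 68·1² + 1 = 69, not a perfect square
y = 2: x² = 68·2² + 1 = 273, not a perfect square
y = 3: x² = 68·3² + 1 = 613, not a perfect square
... continuing the search (or via continued fractions) ...
y = 4: x² = 68·4² + 1 = 1089, x = 33 ✓

Verify: 33² - 68·4² = 1089 - 1088 = 1 ✓

x = 33, y = 4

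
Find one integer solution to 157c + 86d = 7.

Step 1: Check solvability.
gcd(157, 86) = 1
Since 1 divides 7, solutions exist.

Step 2: Apply extended Euclidean algorithm to find gcd.
We find integers such that 157*x0 + 86*y0 = 1

Step 3: Scale the particular solution.
Multiply by 7/1 = 7:
c = -161, d = 294

Step 4: Verify.
157*(-161) + 86*(294) = 7 = 7 ✓

c = -161, d = 294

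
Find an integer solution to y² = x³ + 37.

Try small integer x values and check whether x³ + 37 is a perfect square.
x = 3: x³ + 37 = 3³ + 37 = 27 + 37 = 64
Is 64 a perfect square? 8² = 64 ✓
So (x, y) = (3, 8) is a solution.

x = 3, y = 8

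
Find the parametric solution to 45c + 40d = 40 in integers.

Step 1: Compute gcd(45, 40) = 5.
Since 5 divides 40, solutions exist.

Step 2: Find a particular solution using extended Euclidean algorithm.
We get c₀ = 8, d₀ = -8.
Check: 45*8 + 40*-8 = 40 = 40 ✓

Step 3: Write the general solution.
c = 8 + (40/5)t = 8 + 8t
d = -8 - (45/5)t = -8 - 9t
for any integer t.

c = 8 + 8t, d = -8 - 9t for integer t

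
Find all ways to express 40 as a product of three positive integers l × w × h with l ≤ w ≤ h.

Iterate l from 1 to ⌊40^(1/3)⌋. For each l dividing 40, iterate w ≥ l with w dividing 40/l, and set h = 40/(l·w).
Triples found (6): (1×1×40), (1×2×20), (1×4×10), (1×5×8), (2×2×10), (2×4×5)

(1×1×40), (1×2×20), (1×4×10), (1×5×8), (2×2×10), (2×4×5)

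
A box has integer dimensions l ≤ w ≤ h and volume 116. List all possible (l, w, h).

Iterate l from 1 to ⌊116^(1/3)⌋. For each l dividing 116, iterate w ≥ l with w dividing 116/l, and set h = 116/(l·w).
Triples found (4): (1×1×116), (1×2×58), (1×4×29), (2×2×29)

(1×1×116), (1×2×58), (1×4×29), (2×2×29)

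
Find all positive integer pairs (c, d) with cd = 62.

The positive divisors of 62 are: 1, 2, 31, 62.
Each divisor d gives the pair (d, 62/d):
(1, 62), (2, 31), (31, 2), (62, 1)

(1, 62), (2, 31), (31, 2), (62, 1)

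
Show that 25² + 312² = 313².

Compute a² + b²:
25² + 312² = 625 + 97344 = 97969
Compute c²:
313² = 97969
Since 97969 = 97969, it is a Pythagorean triple.

Yes, it is a Pythagorean triple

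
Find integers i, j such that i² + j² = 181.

We need to find integers i, j > 0 such that i² + j² = 181.
Trying i = 9: j² = 181 - 9² = 181 - 81 = 100
j = 10
Check: 9² + 10² = 81 + 100 = 181 ✓

181 = 9² + 10²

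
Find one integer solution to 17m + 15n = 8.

Step 1: Check solvability.
gcd(17, 15) = 1
Since 1 divides 8, solutions exist.

Step 2: Apply extended Euclidean algorithm to find gcd.
We find integers such that 17*x0 + 15*y0 = 1

Step 3: Scale the particular solution.
Multiply by 8/1 = 8:
m = -56, n = 64

Step 4: Verify.
17*(-56) + 15*(64) = 8 = 8 ✓

m = -56, n = 64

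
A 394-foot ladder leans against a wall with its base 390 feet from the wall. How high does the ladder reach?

The ladder, wall, and ground form a right triangle with hypotenuse 394 and one leg 390.
By the Pythagorean theorem: h² = 394² - 390² = 155236 - 152100 = 3136
h = √3136 = 56 feet

56 feet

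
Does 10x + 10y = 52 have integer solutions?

Step 1: Compute gcd(10, 10).
gcd(10, 10) = 10

Step 2: Check divisibility.
Does 10 divide 52? 52 = 10 x 5 + 2, so no.

By the theorem on linear Diophantine equations, 10x + 10y = 52 has integer solutions if and only if gcd(10, 10) divides 52. Since 10 does not divide 52, no solutions exist.

No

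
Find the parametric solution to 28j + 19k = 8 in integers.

Step 1: Compute gcd(28, 19) = 1.
Since 1 divides 8, solutions exist.

Step 2: Find a particular solution using extended Euclidean algorithm.
We get j₀ = -16, k₀ = 24.
Check: 28*-16 + 19*24 = 8 = 8 ✓

Step 3: Write the general solution.
j = -16 + (19/1)t = -16 + 19t
k = 24 - (28/1)t = 24 - 28t
for any integer t.

j = -16 + 19t, k = 24 - 28t for integer t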